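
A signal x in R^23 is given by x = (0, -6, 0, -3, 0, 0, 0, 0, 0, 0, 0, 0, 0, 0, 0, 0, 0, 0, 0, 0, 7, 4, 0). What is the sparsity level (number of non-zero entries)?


Non-zero positions: [1, 3, 20, 21].
Sparsity = 4.

4


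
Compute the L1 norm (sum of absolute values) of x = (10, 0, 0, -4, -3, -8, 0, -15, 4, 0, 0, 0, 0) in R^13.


Non-zero entries: [(0, 10), (3, -4), (4, -3), (5, -8), (7, -15), (8, 4)]
Absolute values: [10, 4, 3, 8, 15, 4]
||x||_1 = sum = 44.

44


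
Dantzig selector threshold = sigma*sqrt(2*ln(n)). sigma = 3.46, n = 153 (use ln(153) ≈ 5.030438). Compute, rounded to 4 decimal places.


ln(153) ≈ 5.030438.
2*ln(n) ≈ 10.060876.
sqrt(2*ln(n)) ≈ sqrt(10.060876) ≈ 3.171888.
threshold ≈ 3.46*3.171888 = 10.97473248 ≈ 10.9747.

10.9747


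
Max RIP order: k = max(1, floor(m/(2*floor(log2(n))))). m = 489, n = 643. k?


floor(log2(643)) = 9.
2*9 = 18.
m/(2*floor(log2(n))) = 489/18 ≈ 27.1667.
floor = 27.
k = max(1, 27) = 27.

27


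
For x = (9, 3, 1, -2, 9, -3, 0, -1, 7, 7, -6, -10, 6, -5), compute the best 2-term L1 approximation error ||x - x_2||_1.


Sorted |x_i| descending: [10, 9, 9, 7, 7, 6, 6, 5, 3, 3, 2, 1, 1, 0]
Keep top 2: [10, 9]
Tail entries: [9, 7, 7, 6, 6, 5, 3, 3, 2, 1, 1, 0]
L1 error = sum of tail = 50.

50


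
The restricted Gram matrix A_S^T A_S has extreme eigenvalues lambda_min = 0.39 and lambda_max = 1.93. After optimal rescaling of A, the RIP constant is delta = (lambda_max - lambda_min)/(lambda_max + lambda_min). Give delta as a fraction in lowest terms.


lambda_max - lambda_min = 1.93 - 0.39 = 1.54.
lambda_max + lambda_min = 1.93 + 0.39 = 2.32.
delta = 1.54/2.32 = 154/232 = 77/116.

77/116


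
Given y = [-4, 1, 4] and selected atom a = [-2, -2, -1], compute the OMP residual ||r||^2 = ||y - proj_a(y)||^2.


a^T a = 9.
a^T y = 2.
coeff = 2/9 = 2/9.
||r||^2 = 293/9.

293/9


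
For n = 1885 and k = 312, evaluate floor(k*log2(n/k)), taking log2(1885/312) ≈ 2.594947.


log2(n/k) = log2(1885/312) ≈ 2.594947.
k*log2(n/k) ≈ 312*2.594947 = 809.623464.
floor(809.623464) = 809.

809


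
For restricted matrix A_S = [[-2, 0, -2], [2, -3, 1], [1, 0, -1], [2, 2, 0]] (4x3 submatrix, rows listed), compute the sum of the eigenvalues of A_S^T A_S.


Sum of eigenvalues of A_S^T A_S = trace(A_S^T A_S) = sum of squared column norms of A_S.
A_S^T A_S diagonal: [13, 13, 6].
trace = 13 + 13 + 6 = 32.

32


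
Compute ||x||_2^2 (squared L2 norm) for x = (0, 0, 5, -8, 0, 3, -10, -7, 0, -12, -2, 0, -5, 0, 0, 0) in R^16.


Non-zero entries: [(2, 5), (3, -8), (5, 3), (6, -10), (7, -7), (9, -12), (10, -2), (12, -5)]
Squares: [25, 64, 9, 100, 49, 144, 4, 25]
||x||_2^2 = sum = 420.

420


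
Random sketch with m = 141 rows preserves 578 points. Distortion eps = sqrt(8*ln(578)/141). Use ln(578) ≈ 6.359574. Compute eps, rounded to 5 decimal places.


ln(578) ≈ 6.359574.
8*ln(N)/m ≈ 8*6.359574/141 ≈ 0.36082689.
eps = sqrt(0.36082689) ≈ 0.6006887 ≈ 0.60069.

0.60069


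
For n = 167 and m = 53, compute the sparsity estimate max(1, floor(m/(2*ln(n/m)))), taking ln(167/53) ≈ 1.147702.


n/m = 167/53.
ln(n/m) ≈ 1.147702.
2*ln(n/m) ≈ 2.295404.
m/(2*ln(n/m)) ≈ 53/2.295404 ≈ 23.0896.
floor = 23.
k_max = max(1, 23) = 23.

23


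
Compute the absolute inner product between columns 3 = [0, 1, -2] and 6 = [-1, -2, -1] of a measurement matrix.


Inner product: 0*-1 + 1*-2 + -2*-1
Products: [0, -2, 2]
Sum = 0.
|dot| = 0.

0


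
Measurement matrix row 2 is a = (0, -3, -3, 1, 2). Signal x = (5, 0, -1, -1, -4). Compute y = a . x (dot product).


Non-zero terms: ['0*5', '-3*-1', '1*-1', '2*-4']
Products: [0, 3, -1, -8]
y = sum = -6.

-6


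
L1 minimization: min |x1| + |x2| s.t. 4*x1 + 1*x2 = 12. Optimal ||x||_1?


Axis intercepts:
  x1 = 3, x2 = 0: L1 = 3
  x1 = 0, x2 = 12: L1 = 12
x* = (3, 0)
||x*||_1 = 3.

3


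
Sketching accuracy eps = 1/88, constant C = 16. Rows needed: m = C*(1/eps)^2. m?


1/eps = 88.
(1/eps)^2 = 7744.
m = 16*7744 = 123904.

123904


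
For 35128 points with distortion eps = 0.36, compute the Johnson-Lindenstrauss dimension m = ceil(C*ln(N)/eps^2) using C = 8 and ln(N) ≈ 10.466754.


ln(35128) ≈ 10.466754.
eps^2 = 0.36^2 = 0.1296.
C*ln(N)/eps^2 ≈ 8*10.466754/0.1296 ≈ 646.0959.
m = ceil(646.0959) = 647.

647


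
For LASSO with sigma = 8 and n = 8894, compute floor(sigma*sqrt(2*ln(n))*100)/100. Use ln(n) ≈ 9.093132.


ln(8894) ≈ 9.093132.
2*ln(n) ≈ 18.186264.
sqrt(2*ln(n)) ≈ sqrt(18.186264) ≈ 4.264536.
lambda ≈ 8*4.264536 = 34.116288.
floor(lambda*100)/100 = 34.11.

34.11


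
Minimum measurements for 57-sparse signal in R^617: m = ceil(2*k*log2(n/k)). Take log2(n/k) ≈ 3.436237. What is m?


log2(n/k) = log2(617/57) ≈ 3.436237.
2*k*log2(n/k) ≈ 2*57*3.436237 = 391.731018.
m = ceil(391.731018) = 392.

392


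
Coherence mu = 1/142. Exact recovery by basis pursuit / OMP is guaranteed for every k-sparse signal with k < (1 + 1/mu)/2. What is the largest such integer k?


1/mu = 142.
1 + 1/mu = 143.
(1 + 1/mu)/2 = 71.5 is not an integer, so k_max = floor(71.5) = 71.

71


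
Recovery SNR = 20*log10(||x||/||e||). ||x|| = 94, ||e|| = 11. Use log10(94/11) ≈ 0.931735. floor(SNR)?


||x||/||e|| = 94/11.
log10(94/11) ≈ 0.931735.
20*log10(||x||/||e||) ≈ 20*0.931735 = 18.6347.
floor(18.6347) = 18.

18


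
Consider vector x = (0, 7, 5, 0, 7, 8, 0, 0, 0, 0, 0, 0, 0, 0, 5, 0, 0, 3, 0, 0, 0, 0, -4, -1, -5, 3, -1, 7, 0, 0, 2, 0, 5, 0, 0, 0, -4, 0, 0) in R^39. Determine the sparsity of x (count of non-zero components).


Non-zero positions: [1, 2, 4, 5, 14, 17, 22, 23, 24, 25, 26, 27, 30, 32, 36].
Sparsity = 15.

15


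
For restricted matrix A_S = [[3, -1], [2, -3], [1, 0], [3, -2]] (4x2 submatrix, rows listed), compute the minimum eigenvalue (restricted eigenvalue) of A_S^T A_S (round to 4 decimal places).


A_S^T A_S = [[23, -15], [-15, 14]].
trace = 37.
det = 97.
disc = trace^2 - 4*det = 1369 - 4*97 = 981.
sqrt(981) ≈ 31.320920.
lam_min = (37 - sqrt(981))/2 ≈ (37 - 31.320920)/2 = 2.83954 ≈ 2.8395.

2.8395


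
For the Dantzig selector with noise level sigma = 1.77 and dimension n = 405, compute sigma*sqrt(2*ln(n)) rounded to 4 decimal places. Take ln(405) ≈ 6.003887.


ln(405) ≈ 6.003887.
2*ln(n) ≈ 12.007774.
sqrt(2*ln(n)) ≈ sqrt(12.007774) ≈ 3.465224.
threshold ≈ 1.77*3.465224 = 6.13344648 ≈ 6.1334.

6.1334


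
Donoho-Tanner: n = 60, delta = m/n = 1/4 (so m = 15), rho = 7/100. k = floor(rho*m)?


m = 1/4*60 = 15.
rho = 7/100.
rho*m = 7/100*15 = 1.05.
k = floor(1.05) = 1.

1


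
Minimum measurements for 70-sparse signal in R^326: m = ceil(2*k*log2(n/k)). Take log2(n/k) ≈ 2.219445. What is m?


log2(n/k) = log2(326/70) ≈ 2.219445.
2*k*log2(n/k) ≈ 2*70*2.219445 = 310.7223.
m = ceil(310.7223) = 311.

311


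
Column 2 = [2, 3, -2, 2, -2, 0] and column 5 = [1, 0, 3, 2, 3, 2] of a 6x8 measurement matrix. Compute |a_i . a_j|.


Inner product: 2*1 + 3*0 + -2*3 + 2*2 + -2*3 + 0*2
Products: [2, 0, -6, 4, -6, 0]
Sum = -6.
|dot| = 6.

6


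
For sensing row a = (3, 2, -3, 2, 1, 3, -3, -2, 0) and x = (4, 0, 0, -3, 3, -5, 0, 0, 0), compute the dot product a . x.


Non-zero terms: ['3*4', '2*-3', '1*3', '3*-5']
Products: [12, -6, 3, -15]
y = sum = -6.

-6


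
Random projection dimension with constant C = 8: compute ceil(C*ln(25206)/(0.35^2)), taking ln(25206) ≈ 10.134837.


ln(25206) ≈ 10.134837.
eps^2 = 0.35^2 = 0.1225.
C*ln(N)/eps^2 ≈ 8*10.134837/0.1225 ≈ 661.8669.
m = ceil(661.8669) = 662.

662


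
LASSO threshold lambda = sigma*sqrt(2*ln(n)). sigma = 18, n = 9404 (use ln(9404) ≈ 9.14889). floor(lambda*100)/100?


ln(9404) ≈ 9.14889.
2*ln(n) ≈ 18.29778.
sqrt(2*ln(n)) ≈ sqrt(18.29778) ≈ 4.27759.
lambda ≈ 18*4.27759 = 76.99662.
floor(lambda*100)/100 = 76.99.

76.99


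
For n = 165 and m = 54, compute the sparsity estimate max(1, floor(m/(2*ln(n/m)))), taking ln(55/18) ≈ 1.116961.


n/m = 165/54 = 55/18.
ln(n/m) ≈ 1.116961.
2*ln(n/m) ≈ 2.233922.
m/(2*ln(n/m)) ≈ 54/2.233922 ≈ 24.1727.
floor = 24.
k_max = max(1, 24) = 24.

24


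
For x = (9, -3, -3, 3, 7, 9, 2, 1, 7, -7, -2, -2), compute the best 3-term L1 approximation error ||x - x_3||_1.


Sorted |x_i| descending: [9, 9, 7, 7, 7, 3, 3, 3, 2, 2, 2, 1]
Keep top 3: [9, 9, 7]
Tail entries: [7, 7, 3, 3, 3, 2, 2, 2, 1]
L1 error = sum of tail = 30.

30


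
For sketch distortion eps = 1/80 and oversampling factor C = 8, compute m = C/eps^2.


1/eps = 80.
(1/eps)^2 = 6400.
m = 8*6400 = 51200.

51200


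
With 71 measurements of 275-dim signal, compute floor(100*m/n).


100*m/n = 100*71/275 ≈ 25.8182.
floor = 25.

25


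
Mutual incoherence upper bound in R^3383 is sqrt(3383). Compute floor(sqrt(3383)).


58^2 = 3364 <= 3383 < 3481 = 59^2, so 58 <= sqrt(3383) < 59.
floor(sqrt(3383)) = 58.

58


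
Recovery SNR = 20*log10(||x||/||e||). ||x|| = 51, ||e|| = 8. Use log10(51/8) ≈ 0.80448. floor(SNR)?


||x||/||e|| = 51/8.
log10(51/8) ≈ 0.80448.
20*log10(||x||/||e||) ≈ 20*0.80448 = 16.0896.
floor(16.0896) = 16.

16


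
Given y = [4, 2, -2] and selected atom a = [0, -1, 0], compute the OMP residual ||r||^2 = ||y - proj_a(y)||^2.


a^T a = 1.
a^T y = -2.
coeff = -2/1 = -2.
||r||^2 = 20.

20


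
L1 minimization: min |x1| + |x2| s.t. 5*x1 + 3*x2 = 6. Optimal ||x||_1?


Axis intercepts:
  x1 = 6/5, x2 = 0: L1 = 6/5
  x1 = 0, x2 = 2: L1 = 2
x* = (6/5, 0)
||x*||_1 = 6/5.

6/5


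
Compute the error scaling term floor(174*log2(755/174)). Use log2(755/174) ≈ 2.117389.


log2(n/k) = log2(755/174) ≈ 2.117389.
k*log2(n/k) ≈ 174*2.117389 = 368.425686.
floor(368.425686) = 368.

368


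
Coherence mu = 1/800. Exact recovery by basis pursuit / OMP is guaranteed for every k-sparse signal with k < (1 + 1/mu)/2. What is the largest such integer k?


1/mu = 800.
1 + 1/mu = 801.
(1 + 1/mu)/2 = 400.5 is not an integer, so k_max = floor(400.5) = 400.

400


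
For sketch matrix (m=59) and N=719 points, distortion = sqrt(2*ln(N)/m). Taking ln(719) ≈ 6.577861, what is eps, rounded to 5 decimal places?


ln(719) ≈ 6.577861.
2*ln(N)/m ≈ 2*6.577861/59 ≈ 0.22297834.
eps = sqrt(0.22297834) ≈ 0.4722058 ≈ 0.47221.

0.47221


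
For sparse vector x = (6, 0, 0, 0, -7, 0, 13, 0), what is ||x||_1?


Non-zero entries: [(0, 6), (4, -7), (6, 13)]
Absolute values: [6, 7, 13]
||x||_1 = sum = 26.

26


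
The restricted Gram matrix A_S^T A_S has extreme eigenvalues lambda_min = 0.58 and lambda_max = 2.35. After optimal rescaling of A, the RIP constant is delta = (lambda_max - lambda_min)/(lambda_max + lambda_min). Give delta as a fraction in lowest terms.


lambda_max - lambda_min = 2.35 - 0.58 = 1.77.
lambda_max + lambda_min = 2.35 + 0.58 = 2.93.
delta = 1.77/2.93 = 177/293.

177/293


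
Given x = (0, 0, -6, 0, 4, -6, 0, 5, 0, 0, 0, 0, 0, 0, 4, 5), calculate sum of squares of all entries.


Non-zero entries: [(2, -6), (4, 4), (5, -6), (7, 5), (14, 4), (15, 5)]
Squares: [36, 16, 36, 25, 16, 25]
||x||_2^2 = sum = 154.

154


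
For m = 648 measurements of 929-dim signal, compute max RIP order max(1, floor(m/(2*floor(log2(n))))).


floor(log2(929)) = 9.
2*9 = 18.
m/(2*floor(log2(n))) = 648/18 ≈ 36.0.
floor = 36.
k = max(1, 36) = 36.

36


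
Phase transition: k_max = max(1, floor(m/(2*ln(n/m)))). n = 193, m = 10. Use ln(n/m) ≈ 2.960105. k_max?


n/m = 193/10.
ln(n/m) ≈ 2.960105.
2*ln(n/m) ≈ 5.92021.
m/(2*ln(n/m)) ≈ 10/5.92021 ≈ 1.6891.
floor = 1.
k_max = max(1, 1) = 1.

1


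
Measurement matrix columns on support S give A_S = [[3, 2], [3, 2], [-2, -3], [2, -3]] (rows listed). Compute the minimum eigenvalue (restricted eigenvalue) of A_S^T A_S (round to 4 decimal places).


A_S^T A_S = [[26, 12], [12, 26]].
trace = 52.
det = 532.
disc = trace^2 - 4*det = 2704 - 4*532 = 576.
sqrt(576) = 24.
lam_min = (52 - 24)/2 = 14 = 14.0000.

14.0000


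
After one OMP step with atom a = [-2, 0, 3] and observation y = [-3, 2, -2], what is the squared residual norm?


a^T a = 13.
a^T y = 0.
coeff = 0/13 = 0.
||r||^2 = 17.

17


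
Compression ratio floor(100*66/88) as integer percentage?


100*m/n = 100*66/88 ≈ 75.0.
floor = 75.

75


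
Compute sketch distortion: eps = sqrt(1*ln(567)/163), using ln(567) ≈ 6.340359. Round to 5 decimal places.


ln(567) ≈ 6.340359.
1*ln(N)/m ≈ 1*6.340359/163 ≈ 0.03889791.
eps = sqrt(0.03889791) ≈ 0.1972255 ≈ 0.19723.

0.19723


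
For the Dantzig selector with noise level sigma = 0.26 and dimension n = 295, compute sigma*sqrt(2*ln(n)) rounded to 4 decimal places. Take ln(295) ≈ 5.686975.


ln(295) ≈ 5.686975.
2*ln(n) ≈ 11.37395.
sqrt(2*ln(n)) ≈ sqrt(11.37395) ≈ 3.372529.
threshold ≈ 0.26*3.372529 = 0.87685754 ≈ 0.8769.

0.8769


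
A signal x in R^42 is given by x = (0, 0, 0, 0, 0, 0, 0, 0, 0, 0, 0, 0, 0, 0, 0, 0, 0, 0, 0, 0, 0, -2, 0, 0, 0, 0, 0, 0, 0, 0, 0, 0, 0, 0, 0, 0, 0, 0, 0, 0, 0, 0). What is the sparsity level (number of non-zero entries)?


Non-zero positions: [21].
Sparsity = 1.

1


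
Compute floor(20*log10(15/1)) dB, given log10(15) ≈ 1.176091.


||x||/||e|| = 15/1 = 15.
log10(15) ≈ 1.176091.
20*log10(||x||/||e||) ≈ 20*1.176091 = 23.52182.
floor(23.52182) = 23.

23


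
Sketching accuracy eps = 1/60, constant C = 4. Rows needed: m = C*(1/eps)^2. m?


1/eps = 60.
(1/eps)^2 = 3600.
m = 4*3600 = 14400.

14400


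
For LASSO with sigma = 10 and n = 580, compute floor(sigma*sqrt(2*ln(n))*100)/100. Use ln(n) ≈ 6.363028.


ln(580) ≈ 6.363028.
2*ln(n) ≈ 12.726056.
sqrt(2*ln(n)) ≈ sqrt(12.726056) ≈ 3.56736.
lambda ≈ 10*3.56736 = 35.6736.
floor(lambda*100)/100 = 35.67.

35.67


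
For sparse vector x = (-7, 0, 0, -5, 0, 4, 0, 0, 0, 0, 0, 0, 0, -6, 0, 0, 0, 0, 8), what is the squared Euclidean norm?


Non-zero entries: [(0, -7), (3, -5), (5, 4), (13, -6), (18, 8)]
Squares: [49, 25, 16, 36, 64]
||x||_2^2 = sum = 190.

190


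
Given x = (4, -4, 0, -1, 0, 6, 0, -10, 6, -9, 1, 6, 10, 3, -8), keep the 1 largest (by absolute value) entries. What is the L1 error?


Sorted |x_i| descending: [10, 10, 9, 8, 6, 6, 6, 4, 4, 3, 1, 1, 0, 0, 0]
Keep top 1: [10]
Tail entries: [10, 9, 8, 6, 6, 6, 4, 4, 3, 1, 1, 0, 0, 0]
L1 error = sum of tail = 58.

58


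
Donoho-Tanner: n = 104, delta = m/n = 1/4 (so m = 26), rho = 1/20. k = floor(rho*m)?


m = 1/4*104 = 26.
rho = 1/20.
rho*m = 1/20*26 = 1.3.
k = floor(1.3) = 1.

1


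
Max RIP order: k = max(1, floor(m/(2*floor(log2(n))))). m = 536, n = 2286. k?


floor(log2(2286)) = 11.
2*11 = 22.
m/(2*floor(log2(n))) = 536/22 ≈ 24.3636.
floor = 24.
k = max(1, 24) = 24.

24


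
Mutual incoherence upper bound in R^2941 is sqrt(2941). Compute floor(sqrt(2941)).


54^2 = 2916 <= 2941 < 3025 = 55^2, so 54 <= sqrt(2941) < 55.
floor(sqrt(2941)) = 54.

54


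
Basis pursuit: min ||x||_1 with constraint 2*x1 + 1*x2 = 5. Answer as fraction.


Axis intercepts:
  x1 = 5/2, x2 = 0: L1 = 5/2
  x1 = 0, x2 = 5: L1 = 5
x* = (5/2, 0)
||x*||_1 = 5/2.

5/2


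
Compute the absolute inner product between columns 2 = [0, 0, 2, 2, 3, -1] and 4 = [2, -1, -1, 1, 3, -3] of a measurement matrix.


Inner product: 0*2 + 0*-1 + 2*-1 + 2*1 + 3*3 + -1*-3
Products: [0, 0, -2, 2, 9, 3]
Sum = 12.
|dot| = 12.

12


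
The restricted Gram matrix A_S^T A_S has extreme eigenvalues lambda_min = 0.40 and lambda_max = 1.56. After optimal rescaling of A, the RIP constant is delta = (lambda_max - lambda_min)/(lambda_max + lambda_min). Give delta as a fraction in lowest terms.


lambda_max - lambda_min = 1.56 - 0.40 = 1.16.
lambda_max + lambda_min = 1.56 + 0.40 = 1.96.
delta = 1.16/1.96 = 116/196 = 29/49.

29/49


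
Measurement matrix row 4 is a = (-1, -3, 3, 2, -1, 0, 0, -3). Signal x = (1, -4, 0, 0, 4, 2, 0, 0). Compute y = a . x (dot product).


Non-zero terms: ['-1*1', '-3*-4', '-1*4', '0*2']
Products: [-1, 12, -4, 0]
y = sum = 7.

7


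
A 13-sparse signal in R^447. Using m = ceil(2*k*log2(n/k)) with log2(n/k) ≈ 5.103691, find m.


log2(n/k) = log2(447/13) ≈ 5.103691.
2*k*log2(n/k) ≈ 2*13*5.103691 = 132.695966.
m = ceil(132.695966) = 133.

133


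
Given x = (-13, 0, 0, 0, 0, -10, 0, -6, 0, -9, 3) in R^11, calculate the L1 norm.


Non-zero entries: [(0, -13), (5, -10), (7, -6), (9, -9), (10, 3)]
Absolute values: [13, 10, 6, 9, 3]
||x||_1 = sum = 41.

41


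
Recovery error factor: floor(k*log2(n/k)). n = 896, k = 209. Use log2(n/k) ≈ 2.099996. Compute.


log2(n/k) = log2(896/209) ≈ 2.099996.
k*log2(n/k) ≈ 209*2.099996 = 438.899164.
floor(438.899164) = 438.

438


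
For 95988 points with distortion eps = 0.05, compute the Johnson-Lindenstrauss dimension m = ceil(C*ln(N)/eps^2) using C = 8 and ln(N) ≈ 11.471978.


ln(95988) ≈ 11.471978.
eps^2 = 0.05^2 = 0.0025.
C*ln(N)/eps^2 ≈ 8*11.471978/0.0025 ≈ 36710.3296.
m = ceil(36710.3296) = 36711.

36711


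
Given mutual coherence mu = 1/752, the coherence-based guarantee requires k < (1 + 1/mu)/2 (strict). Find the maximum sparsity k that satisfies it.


1/mu = 752.
1 + 1/mu = 753.
(1 + 1/mu)/2 = 376.5 is not an integer, so k_max = floor(376.5) = 376.

376


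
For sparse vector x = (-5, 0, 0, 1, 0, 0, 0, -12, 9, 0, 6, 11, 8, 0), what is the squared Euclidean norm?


Non-zero entries: [(0, -5), (3, 1), (7, -12), (8, 9), (10, 6), (11, 11), (12, 8)]
Squares: [25, 1, 144, 81, 36, 121, 64]
||x||_2^2 = sum = 472.

472


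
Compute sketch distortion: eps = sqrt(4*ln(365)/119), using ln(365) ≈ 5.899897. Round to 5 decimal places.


ln(365) ≈ 5.899897.
4*ln(N)/m ≈ 4*5.899897/119 ≈ 0.19831587.
eps = sqrt(0.19831587) ≈ 0.4453267 ≈ 0.44533.

0.44533


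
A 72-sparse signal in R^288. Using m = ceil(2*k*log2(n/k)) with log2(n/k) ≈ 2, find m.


log2(n/k) = log2(288/72) ≈ 2.
2*k*log2(n/k) ≈ 2*72*2 = 288.
m = ceil(288) = 288.

288


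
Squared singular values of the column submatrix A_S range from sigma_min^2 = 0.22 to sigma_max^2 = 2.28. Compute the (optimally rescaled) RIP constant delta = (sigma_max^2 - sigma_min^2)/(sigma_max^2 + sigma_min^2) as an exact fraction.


lambda_max - lambda_min = 2.28 - 0.22 = 2.06.
lambda_max + lambda_min = 2.28 + 0.22 = 2.50.
delta = 2.06/2.50 = 206/250 = 103/125.

103/125


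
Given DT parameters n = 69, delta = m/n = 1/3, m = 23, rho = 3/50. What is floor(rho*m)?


m = 1/3*69 = 23.
rho = 3/50.
rho*m = 3/50*23 = 1.38.
k = floor(1.38) = 1.

1


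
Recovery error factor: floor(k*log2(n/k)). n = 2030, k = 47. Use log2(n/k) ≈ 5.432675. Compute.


log2(n/k) = log2(2030/47) ≈ 5.432675.
k*log2(n/k) ≈ 47*5.432675 = 255.335725.
floor(255.335725) = 255.

255


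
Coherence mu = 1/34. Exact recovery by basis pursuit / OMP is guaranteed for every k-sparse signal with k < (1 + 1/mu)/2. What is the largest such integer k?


1/mu = 34.
1 + 1/mu = 35.
(1 + 1/mu)/2 = 17.5 is not an integer, so k_max = floor(17.5) = 17.

17


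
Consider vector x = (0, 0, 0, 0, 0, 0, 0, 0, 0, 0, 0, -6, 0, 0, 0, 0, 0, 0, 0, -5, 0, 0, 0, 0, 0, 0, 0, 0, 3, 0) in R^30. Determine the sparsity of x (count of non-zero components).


Non-zero positions: [11, 19, 28].
Sparsity = 3.

3


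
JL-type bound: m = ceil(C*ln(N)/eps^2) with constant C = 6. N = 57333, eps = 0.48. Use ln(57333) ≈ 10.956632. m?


ln(57333) ≈ 10.956632.
eps^2 = 0.48^2 = 0.2304.
C*ln(N)/eps^2 ≈ 6*10.956632/0.2304 ≈ 285.329.
m = ceil(285.329) = 286.

286


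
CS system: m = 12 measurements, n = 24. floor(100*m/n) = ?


100*m/n = 100*12/24 ≈ 50.0.
floor = 50.

50


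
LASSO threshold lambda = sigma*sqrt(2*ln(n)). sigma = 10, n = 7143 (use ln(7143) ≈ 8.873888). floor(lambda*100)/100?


ln(7143) ≈ 8.873888.
2*ln(n) ≈ 17.747776.
sqrt(2*ln(n)) ≈ sqrt(17.747776) ≈ 4.212811.
lambda ≈ 10*4.212811 = 42.12811.
floor(lambda*100)/100 = 42.12.

42.12


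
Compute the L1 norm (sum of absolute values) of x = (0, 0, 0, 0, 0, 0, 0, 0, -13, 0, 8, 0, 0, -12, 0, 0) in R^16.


Non-zero entries: [(8, -13), (10, 8), (13, -12)]
Absolute values: [13, 8, 12]
||x||_1 = sum = 33.

33


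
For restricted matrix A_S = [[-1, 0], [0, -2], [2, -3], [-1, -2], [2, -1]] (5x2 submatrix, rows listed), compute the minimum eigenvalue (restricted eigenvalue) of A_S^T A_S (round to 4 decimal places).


A_S^T A_S = [[10, -6], [-6, 18]].
trace = 28.
det = 144.
disc = trace^2 - 4*det = 784 - 4*144 = 208.
sqrt(208) ≈ 14.422205.
lam_min = (28 - sqrt(208))/2 ≈ (28 - 14.422205)/2 = 6.7888975 ≈ 6.7889.

6.7889


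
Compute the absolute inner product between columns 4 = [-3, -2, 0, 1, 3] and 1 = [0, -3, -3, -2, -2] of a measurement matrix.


Inner product: -3*0 + -2*-3 + 0*-3 + 1*-2 + 3*-2
Products: [0, 6, 0, -2, -6]
Sum = -2.
|dot| = 2.

2


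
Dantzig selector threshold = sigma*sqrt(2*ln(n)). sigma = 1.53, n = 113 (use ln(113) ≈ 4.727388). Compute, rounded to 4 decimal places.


ln(113) ≈ 4.727388.
2*ln(n) ≈ 9.454776.
sqrt(2*ln(n)) ≈ sqrt(9.454776) ≈ 3.074862.
threshold ≈ 1.53*3.074862 = 4.70453886 ≈ 4.7045.

4.7045


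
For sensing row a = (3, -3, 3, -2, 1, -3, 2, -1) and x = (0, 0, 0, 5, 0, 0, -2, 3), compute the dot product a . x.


Non-zero terms: ['-2*5', '2*-2', '-1*3']
Products: [-10, -4, -3]
y = sum = -17.

-17


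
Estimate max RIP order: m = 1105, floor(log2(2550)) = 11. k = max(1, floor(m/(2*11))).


floor(log2(2550)) = 11.
2*11 = 22.
m/(2*floor(log2(n))) = 1105/22 ≈ 50.2273.
floor = 50.
k = max(1, 50) = 50.

50


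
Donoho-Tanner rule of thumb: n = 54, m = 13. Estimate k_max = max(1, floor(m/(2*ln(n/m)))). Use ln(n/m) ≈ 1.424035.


n/m = 54/13.
ln(n/m) ≈ 1.424035.
2*ln(n/m) ≈ 2.84807.
m/(2*ln(n/m)) ≈ 13/2.84807 ≈ 4.5645.
floor = 4.
k_max = max(1, 4) = 4.

4


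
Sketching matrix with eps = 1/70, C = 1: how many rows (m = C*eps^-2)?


1/eps = 70.
(1/eps)^2 = 4900.
m = 1*4900 = 4900.

4900


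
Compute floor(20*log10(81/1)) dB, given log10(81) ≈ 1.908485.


||x||/||e|| = 81/1 = 81.
log10(81) ≈ 1.908485.
20*log10(||x||/||e||) ≈ 20*1.908485 = 38.1697.
floor(38.1697) = 38.

38


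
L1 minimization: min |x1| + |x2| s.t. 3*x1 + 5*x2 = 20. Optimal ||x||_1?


Axis intercepts:
  x1 = 20/3, x2 = 0: L1 = 20/3
  x1 = 0, x2 = 4: L1 = 4
x* = (0, 4)
||x*||_1 = 4.

4


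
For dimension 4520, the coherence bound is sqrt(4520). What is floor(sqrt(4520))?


67^2 = 4489 <= 4520 < 4624 = 68^2, so 67 <= sqrt(4520) < 68.
floor(sqrt(4520)) = 67.

67


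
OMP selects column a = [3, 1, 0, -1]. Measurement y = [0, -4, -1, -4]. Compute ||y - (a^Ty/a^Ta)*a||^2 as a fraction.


a^T a = 11.
a^T y = 0.
coeff = 0/11 = 0.
||r||^2 = 33.

33


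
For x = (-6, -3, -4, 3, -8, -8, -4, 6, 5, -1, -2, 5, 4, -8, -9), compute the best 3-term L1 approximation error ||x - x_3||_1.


Sorted |x_i| descending: [9, 8, 8, 8, 6, 6, 5, 5, 4, 4, 4, 3, 3, 2, 1]
Keep top 3: [9, 8, 8]
Tail entries: [8, 6, 6, 5, 5, 4, 4, 4, 3, 3, 2, 1]
L1 error = sum of tail = 51.

51


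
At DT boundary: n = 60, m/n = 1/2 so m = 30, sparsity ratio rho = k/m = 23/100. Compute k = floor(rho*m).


m = 1/2*60 = 30.
rho = 23/100.
rho*m = 23/100*30 = 6.9.
k = floor(6.9) = 6.

6


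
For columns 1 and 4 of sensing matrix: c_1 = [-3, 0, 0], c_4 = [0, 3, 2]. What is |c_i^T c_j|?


Inner product: -3*0 + 0*3 + 0*2
Products: [0, 0, 0]
Sum = 0.
|dot| = 0.

0


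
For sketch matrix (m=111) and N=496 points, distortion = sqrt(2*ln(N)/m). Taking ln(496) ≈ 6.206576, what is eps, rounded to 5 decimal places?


ln(496) ≈ 6.206576.
2*ln(N)/m ≈ 2*6.206576/111 ≈ 0.1118302.
eps = sqrt(0.1118302) ≈ 0.3344102 ≈ 0.33441.

0.33441


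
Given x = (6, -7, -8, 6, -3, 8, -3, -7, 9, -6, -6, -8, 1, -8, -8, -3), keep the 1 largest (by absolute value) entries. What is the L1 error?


Sorted |x_i| descending: [9, 8, 8, 8, 8, 8, 7, 7, 6, 6, 6, 6, 3, 3, 3, 1]
Keep top 1: [9]
Tail entries: [8, 8, 8, 8, 8, 7, 7, 6, 6, 6, 6, 3, 3, 3, 1]
L1 error = sum of tail = 88.

88


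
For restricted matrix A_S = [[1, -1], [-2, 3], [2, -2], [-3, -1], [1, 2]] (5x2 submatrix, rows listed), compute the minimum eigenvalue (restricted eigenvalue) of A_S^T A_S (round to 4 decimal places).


A_S^T A_S = [[19, -6], [-6, 19]].
trace = 38.
det = 325.
disc = trace^2 - 4*det = 1444 - 4*325 = 144.
sqrt(144) = 12.
lam_min = (38 - 12)/2 = 13 = 13.0000.

13.0000


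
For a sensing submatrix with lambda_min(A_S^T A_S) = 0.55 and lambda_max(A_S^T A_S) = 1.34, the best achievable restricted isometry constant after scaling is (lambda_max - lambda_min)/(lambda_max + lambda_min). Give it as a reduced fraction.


lambda_max - lambda_min = 1.34 - 0.55 = 0.79.
lambda_max + lambda_min = 1.34 + 0.55 = 1.89.
delta = 0.79/1.89 = 79/189.

79/189


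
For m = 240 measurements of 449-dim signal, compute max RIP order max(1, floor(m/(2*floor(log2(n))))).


floor(log2(449)) = 8.
2*8 = 16.
m/(2*floor(log2(n))) = 240/16 ≈ 15.0.
floor = 15.
k = max(1, 15) = 15.

15


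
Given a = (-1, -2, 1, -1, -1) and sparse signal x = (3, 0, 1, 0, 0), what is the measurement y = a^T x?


Non-zero terms: ['-1*3', '1*1']
Products: [-3, 1]
y = sum = -2.

-2


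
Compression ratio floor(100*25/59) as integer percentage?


100*m/n = 100*25/59 ≈ 42.3729.
floor = 42.

42


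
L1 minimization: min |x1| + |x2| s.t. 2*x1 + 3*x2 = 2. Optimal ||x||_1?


Axis intercepts:
  x1 = 1, x2 = 0: L1 = 1
  x1 = 0, x2 = 2/3: L1 = 2/3
x* = (0, 2/3)
||x*||_1 = 2/3.

2/3


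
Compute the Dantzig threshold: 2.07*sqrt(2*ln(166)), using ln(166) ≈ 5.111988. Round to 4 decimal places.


ln(166) ≈ 5.111988.
2*ln(n) ≈ 10.223976.
sqrt(2*ln(n)) ≈ sqrt(10.223976) ≈ 3.197495.
threshold ≈ 2.07*3.197495 = 6.61881465 ≈ 6.6188.

6.6188


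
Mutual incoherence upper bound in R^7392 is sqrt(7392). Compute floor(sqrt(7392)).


85^2 = 7225 <= 7392 < 7396 = 86^2, so 85 <= sqrt(7392) < 86.
floor(sqrt(7392)) = 85.

85


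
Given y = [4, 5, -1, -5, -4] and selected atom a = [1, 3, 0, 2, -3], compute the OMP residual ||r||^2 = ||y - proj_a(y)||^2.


a^T a = 23.
a^T y = 21.
coeff = 21/23 = 21/23.
||r||^2 = 1468/23.

1468/23


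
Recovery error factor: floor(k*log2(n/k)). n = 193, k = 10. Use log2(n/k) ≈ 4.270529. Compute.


log2(n/k) = log2(193/10) ≈ 4.270529.
k*log2(n/k) ≈ 10*4.270529 = 42.70529.
floor(42.70529) = 42.

42


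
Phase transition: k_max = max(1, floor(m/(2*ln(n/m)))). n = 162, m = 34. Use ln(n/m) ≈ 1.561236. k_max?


n/m = 162/34 = 81/17.
ln(n/m) ≈ 1.561236.
2*ln(n/m) ≈ 3.122472.
m/(2*ln(n/m)) ≈ 34/3.122472 ≈ 10.8888.
floor = 10.
k_max = max(1, 10) = 10.

10


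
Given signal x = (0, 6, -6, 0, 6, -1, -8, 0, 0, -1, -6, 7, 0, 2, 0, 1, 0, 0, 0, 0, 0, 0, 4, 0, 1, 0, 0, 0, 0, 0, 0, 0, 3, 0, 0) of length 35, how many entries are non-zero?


Non-zero positions: [1, 2, 4, 5, 6, 9, 10, 11, 13, 15, 22, 24, 32].
Sparsity = 13.

13


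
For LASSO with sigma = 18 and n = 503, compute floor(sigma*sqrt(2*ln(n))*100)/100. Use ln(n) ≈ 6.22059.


ln(503) ≈ 6.22059.
2*ln(n) ≈ 12.44118.
sqrt(2*ln(n)) ≈ sqrt(12.44118) ≈ 3.527206.
lambda ≈ 18*3.527206 = 63.489708.
floor(lambda*100)/100 = 63.48.

63.48


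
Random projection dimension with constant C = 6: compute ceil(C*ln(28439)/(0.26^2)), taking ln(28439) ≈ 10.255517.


ln(28439) ≈ 10.255517.
eps^2 = 0.26^2 = 0.0676.
C*ln(N)/eps^2 ≈ 6*10.255517/0.0676 ≈ 910.253.
m = ceil(910.253) = 911.

911


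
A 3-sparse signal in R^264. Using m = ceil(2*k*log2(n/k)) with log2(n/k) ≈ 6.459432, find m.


log2(n/k) = log2(264/3) ≈ 6.459432.
2*k*log2(n/k) ≈ 2*3*6.459432 = 38.756592.
m = ceil(38.756592) = 39.

39


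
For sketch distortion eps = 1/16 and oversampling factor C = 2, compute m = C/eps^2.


1/eps = 16.
(1/eps)^2 = 256.
m = 2*256 = 512.

512


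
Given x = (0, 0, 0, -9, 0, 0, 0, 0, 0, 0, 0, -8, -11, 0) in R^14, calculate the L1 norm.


Non-zero entries: [(3, -9), (11, -8), (12, -11)]
Absolute values: [9, 8, 11]
||x||_1 = sum = 28.

28


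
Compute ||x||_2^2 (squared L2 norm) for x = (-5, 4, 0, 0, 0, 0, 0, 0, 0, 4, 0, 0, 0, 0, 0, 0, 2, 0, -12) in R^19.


Non-zero entries: [(0, -5), (1, 4), (9, 4), (16, 2), (18, -12)]
Squares: [25, 16, 16, 4, 144]
||x||_2^2 = sum = 205.

205


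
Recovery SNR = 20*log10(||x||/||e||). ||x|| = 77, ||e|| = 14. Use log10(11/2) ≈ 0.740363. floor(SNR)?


||x||/||e|| = 77/14 = 11/2.
log10(11/2) ≈ 0.740363.
20*log10(||x||/||e||) ≈ 20*0.740363 = 14.80726.
floor(14.80726) = 14.

14


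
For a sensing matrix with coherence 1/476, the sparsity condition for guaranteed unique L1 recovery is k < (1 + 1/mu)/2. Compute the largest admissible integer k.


1/mu = 476.
1 + 1/mu = 477.
(1 + 1/mu)/2 = 238.5 is not an integer, so k_max = floor(238.5) = 238.

238


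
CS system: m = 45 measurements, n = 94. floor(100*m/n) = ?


100*m/n = 100*45/94 ≈ 47.8723.
floor = 47.

47


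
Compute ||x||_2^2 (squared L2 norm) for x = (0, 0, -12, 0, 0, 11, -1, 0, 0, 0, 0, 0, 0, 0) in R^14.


Non-zero entries: [(2, -12), (5, 11), (6, -1)]
Squares: [144, 121, 1]
||x||_2^2 = sum = 266.

266


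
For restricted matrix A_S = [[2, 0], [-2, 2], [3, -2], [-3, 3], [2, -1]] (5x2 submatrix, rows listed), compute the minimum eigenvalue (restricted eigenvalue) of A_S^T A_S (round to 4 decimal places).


A_S^T A_S = [[30, -21], [-21, 18]].
trace = 48.
det = 99.
disc = trace^2 - 4*det = 2304 - 4*99 = 1908.
sqrt(1908) ≈ 43.680659.
lam_min = (48 - sqrt(1908))/2 ≈ (48 - 43.680659)/2 = 2.1596705 ≈ 2.1597.

2.1597


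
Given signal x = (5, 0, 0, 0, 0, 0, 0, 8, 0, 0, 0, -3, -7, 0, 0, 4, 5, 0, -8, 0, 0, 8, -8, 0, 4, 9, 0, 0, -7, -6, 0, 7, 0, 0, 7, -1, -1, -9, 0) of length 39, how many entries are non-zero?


Non-zero positions: [0, 7, 11, 12, 15, 16, 18, 21, 22, 24, 25, 28, 29, 31, 34, 35, 36, 37].
Sparsity = 18.

18


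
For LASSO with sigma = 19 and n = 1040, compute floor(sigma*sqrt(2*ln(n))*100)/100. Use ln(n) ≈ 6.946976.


ln(1040) ≈ 6.946976.
2*ln(n) ≈ 13.893952.
sqrt(2*ln(n)) ≈ sqrt(13.893952) ≈ 3.727459.
lambda ≈ 19*3.727459 = 70.821721.
floor(lambda*100)/100 = 70.82.

70.82


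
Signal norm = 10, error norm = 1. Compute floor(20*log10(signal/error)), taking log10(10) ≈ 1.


||x||/||e|| = 10/1 = 10.
log10(10) ≈ 1.
20*log10(||x||/||e||) ≈ 20*1 = 20.
floor(20) = 20.

20


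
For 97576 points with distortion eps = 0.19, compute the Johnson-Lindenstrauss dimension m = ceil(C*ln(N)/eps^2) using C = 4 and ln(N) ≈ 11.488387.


ln(97576) ≈ 11.488387.
eps^2 = 0.19^2 = 0.0361.
C*ln(N)/eps^2 ≈ 4*11.488387/0.0361 ≈ 1272.9515.
m = ceil(1272.9515) = 1273.

1273


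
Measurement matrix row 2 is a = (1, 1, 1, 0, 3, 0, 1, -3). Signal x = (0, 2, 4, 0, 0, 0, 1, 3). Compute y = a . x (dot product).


Non-zero terms: ['1*2', '1*4', '1*1', '-3*3']
Products: [2, 4, 1, -9]
y = sum = -2.

-2


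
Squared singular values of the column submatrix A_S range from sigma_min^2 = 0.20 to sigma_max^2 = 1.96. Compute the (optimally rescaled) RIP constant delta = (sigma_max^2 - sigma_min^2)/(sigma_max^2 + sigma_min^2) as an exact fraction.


lambda_max - lambda_min = 1.96 - 0.20 = 1.76.
lambda_max + lambda_min = 1.96 + 0.20 = 2.16.
delta = 1.76/2.16 = 176/216 = 22/27.

22/27


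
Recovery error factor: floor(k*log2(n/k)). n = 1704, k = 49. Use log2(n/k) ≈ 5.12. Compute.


log2(n/k) = log2(1704/49) ≈ 5.12.
k*log2(n/k) ≈ 49*5.12 = 250.88.
floor(250.88) = 250.

250


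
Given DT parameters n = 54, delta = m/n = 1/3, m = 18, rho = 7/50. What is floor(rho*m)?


m = 1/3*54 = 18.
rho = 7/50.
rho*m = 7/50*18 = 2.52.
k = floor(2.52) = 2.

2


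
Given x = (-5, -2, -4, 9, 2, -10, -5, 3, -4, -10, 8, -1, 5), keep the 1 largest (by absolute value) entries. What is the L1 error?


Sorted |x_i| descending: [10, 10, 9, 8, 5, 5, 5, 4, 4, 3, 2, 2, 1]
Keep top 1: [10]
Tail entries: [10, 9, 8, 5, 5, 5, 4, 4, 3, 2, 2, 1]
L1 error = sum of tail = 58.

58


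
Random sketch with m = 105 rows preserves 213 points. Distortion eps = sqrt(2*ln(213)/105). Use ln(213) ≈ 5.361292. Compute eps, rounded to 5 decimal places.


ln(213) ≈ 5.361292.
2*ln(N)/m ≈ 2*5.361292/105 ≈ 0.10211985.
eps = sqrt(0.10211985) ≈ 0.319562 ≈ 0.31956.

0.31956


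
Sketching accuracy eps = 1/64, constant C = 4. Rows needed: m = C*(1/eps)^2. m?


1/eps = 64.
(1/eps)^2 = 4096.
m = 4*4096 = 16384.

16384


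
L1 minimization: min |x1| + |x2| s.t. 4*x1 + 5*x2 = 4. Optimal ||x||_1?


Axis intercepts:
  x1 = 1, x2 = 0: L1 = 1
  x1 = 0, x2 = 4/5: L1 = 4/5
x* = (0, 4/5)
||x*||_1 = 4/5.

4/5


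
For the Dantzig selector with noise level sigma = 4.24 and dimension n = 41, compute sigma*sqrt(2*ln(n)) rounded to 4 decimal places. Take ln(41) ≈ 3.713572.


ln(41) ≈ 3.713572.
2*ln(n) ≈ 7.427144.
sqrt(2*ln(n)) ≈ sqrt(7.427144) ≈ 2.725279.
threshold ≈ 4.24*2.725279 = 11.55518296 ≈ 11.5552.

11.5552


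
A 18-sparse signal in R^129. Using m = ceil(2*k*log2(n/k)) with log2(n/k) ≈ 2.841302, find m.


log2(n/k) = log2(129/18) ≈ 2.841302.
2*k*log2(n/k) ≈ 2*18*2.841302 = 102.286872.
m = ceil(102.286872) = 103.

103


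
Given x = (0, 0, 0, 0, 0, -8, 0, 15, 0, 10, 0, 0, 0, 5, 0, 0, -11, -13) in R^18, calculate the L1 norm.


Non-zero entries: [(5, -8), (7, 15), (9, 10), (13, 5), (16, -11), (17, -13)]
Absolute values: [8, 15, 10, 5, 11, 13]
||x||_1 = sum = 62.

62


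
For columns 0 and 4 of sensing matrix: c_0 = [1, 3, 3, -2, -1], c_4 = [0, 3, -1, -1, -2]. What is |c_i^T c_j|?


Inner product: 1*0 + 3*3 + 3*-1 + -2*-1 + -1*-2
Products: [0, 9, -3, 2, 2]
Sum = 10.
|dot| = 10.

10


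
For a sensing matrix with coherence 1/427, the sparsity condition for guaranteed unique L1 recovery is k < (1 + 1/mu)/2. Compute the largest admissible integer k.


1/mu = 427.
1 + 1/mu = 428.
(1 + 1/mu)/2 = 214 is an integer and the inequality is strict, so k_max = 214 - 1 = 213.

213


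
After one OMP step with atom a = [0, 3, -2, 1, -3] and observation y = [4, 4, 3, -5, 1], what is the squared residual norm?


a^T a = 23.
a^T y = -2.
coeff = -2/23 = -2/23.
||r||^2 = 1537/23.

1537/23


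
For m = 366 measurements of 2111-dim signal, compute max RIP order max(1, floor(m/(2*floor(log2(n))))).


floor(log2(2111)) = 11.
2*11 = 22.
m/(2*floor(log2(n))) = 366/22 ≈ 16.6364.
floor = 16.
k = max(1, 16) = 16.

16


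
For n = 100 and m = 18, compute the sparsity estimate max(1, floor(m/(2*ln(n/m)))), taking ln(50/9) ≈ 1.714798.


n/m = 100/18 = 50/9.
ln(n/m) ≈ 1.714798.
2*ln(n/m) ≈ 3.429596.
m/(2*ln(n/m)) ≈ 18/3.429596 ≈ 5.2484.
floor = 5.
k_max = max(1, 5) = 5.

5


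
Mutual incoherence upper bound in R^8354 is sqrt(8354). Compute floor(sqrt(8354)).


91^2 = 8281 <= 8354 < 8464 = 92^2, so 91 <= sqrt(8354) < 92.
floor(sqrt(8354)) = 91.

91


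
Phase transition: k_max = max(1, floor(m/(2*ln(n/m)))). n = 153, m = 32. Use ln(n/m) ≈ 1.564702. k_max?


n/m = 153/32.
ln(n/m) ≈ 1.564702.
2*ln(n/m) ≈ 3.129404.
m/(2*ln(n/m)) ≈ 32/3.129404 ≈ 10.2256.
floor = 10.
k_max = max(1, 10) = 10.

10


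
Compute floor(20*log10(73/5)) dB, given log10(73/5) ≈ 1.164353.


||x||/||e|| = 73/5.
log10(73/5) ≈ 1.164353.
20*log10(||x||/||e||) ≈ 20*1.164353 = 23.28706.
floor(23.28706) = 23.

23


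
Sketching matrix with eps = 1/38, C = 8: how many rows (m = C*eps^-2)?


1/eps = 38.
(1/eps)^2 = 1444.
m = 8*1444 = 11552.

11552


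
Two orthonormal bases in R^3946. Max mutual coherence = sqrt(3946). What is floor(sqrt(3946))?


62^2 = 3844 <= 3946 < 3969 = 63^2, so 62 <= sqrt(3946) < 63.
floor(sqrt(3946)) = 62.

62


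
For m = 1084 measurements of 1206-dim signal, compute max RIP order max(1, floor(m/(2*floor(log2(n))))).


floor(log2(1206)) = 10.
2*10 = 20.
m/(2*floor(log2(n))) = 1084/20 ≈ 54.2.
floor = 54.
k = max(1, 54) = 54.

54


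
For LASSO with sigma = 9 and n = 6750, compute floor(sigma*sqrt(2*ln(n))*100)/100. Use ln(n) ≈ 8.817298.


ln(6750) ≈ 8.817298.
2*ln(n) ≈ 17.634596.
sqrt(2*ln(n)) ≈ sqrt(17.634596) ≈ 4.199357.
lambda ≈ 9*4.199357 = 37.794213.
floor(lambda*100)/100 = 37.79.

37.79


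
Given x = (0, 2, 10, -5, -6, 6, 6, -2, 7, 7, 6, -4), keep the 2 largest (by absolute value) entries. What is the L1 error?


Sorted |x_i| descending: [10, 7, 7, 6, 6, 6, 6, 5, 4, 2, 2, 0]
Keep top 2: [10, 7]
Tail entries: [7, 6, 6, 6, 6, 5, 4, 2, 2, 0]
L1 error = sum of tail = 44.

44


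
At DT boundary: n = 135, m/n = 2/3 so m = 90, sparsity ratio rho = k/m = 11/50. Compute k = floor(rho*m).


m = 2/3*135 = 90.
rho = 11/50.
rho*m = 11/50*90 = 19.8.
k = floor(19.8) = 19.

19


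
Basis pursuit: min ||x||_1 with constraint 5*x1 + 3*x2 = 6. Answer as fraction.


Axis intercepts:
  x1 = 6/5, x2 = 0: L1 = 6/5
  x1 = 0, x2 = 2: L1 = 2
x* = (6/5, 0)
||x*||_1 = 6/5.

6/5


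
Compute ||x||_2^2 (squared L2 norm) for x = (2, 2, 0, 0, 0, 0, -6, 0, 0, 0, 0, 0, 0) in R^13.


Non-zero entries: [(0, 2), (1, 2), (6, -6)]
Squares: [4, 4, 36]
||x||_2^2 = sum = 44.

44


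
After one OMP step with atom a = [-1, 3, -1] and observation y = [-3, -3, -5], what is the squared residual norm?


a^T a = 11.
a^T y = -1.
coeff = -1/11 = -1/11.
||r||^2 = 472/11.

472/11


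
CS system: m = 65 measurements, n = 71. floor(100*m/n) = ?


100*m/n = 100*65/71 ≈ 91.5493.
floor = 91.

91


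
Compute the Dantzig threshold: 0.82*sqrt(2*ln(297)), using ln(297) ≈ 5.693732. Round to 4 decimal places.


ln(297) ≈ 5.693732.
2*ln(n) ≈ 11.387464.
sqrt(2*ln(n)) ≈ sqrt(11.387464) ≈ 3.374532.
threshold ≈ 0.82*3.374532 = 2.76711624 ≈ 2.7671.

2.7671


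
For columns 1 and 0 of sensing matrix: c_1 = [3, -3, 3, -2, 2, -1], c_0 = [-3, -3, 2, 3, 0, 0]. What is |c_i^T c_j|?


Inner product: 3*-3 + -3*-3 + 3*2 + -2*3 + 2*0 + -1*0
Products: [-9, 9, 6, -6, 0, 0]
Sum = 0.
|dot| = 0.

0


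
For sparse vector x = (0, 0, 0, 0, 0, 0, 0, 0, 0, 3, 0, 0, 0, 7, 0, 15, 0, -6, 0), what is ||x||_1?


Non-zero entries: [(9, 3), (13, 7), (15, 15), (17, -6)]
Absolute values: [3, 7, 15, 6]
||x||_1 = sum = 31.

31


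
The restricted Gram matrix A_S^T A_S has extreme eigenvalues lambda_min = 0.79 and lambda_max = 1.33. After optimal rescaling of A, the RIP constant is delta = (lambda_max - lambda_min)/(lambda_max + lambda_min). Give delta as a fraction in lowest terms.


lambda_max - lambda_min = 1.33 - 0.79 = 0.54.
lambda_max + lambda_min = 1.33 + 0.79 = 2.12.
delta = 0.54/2.12 = 54/212 = 27/106.

27/106


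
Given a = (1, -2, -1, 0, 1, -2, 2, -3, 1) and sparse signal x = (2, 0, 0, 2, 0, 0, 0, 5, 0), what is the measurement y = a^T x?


Non-zero terms: ['1*2', '0*2', '-3*5']
Products: [2, 0, -15]
y = sum = -13.

-13


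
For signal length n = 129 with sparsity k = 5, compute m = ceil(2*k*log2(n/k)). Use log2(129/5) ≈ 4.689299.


log2(n/k) = log2(129/5) ≈ 4.689299.
2*k*log2(n/k) ≈ 2*5*4.689299 = 46.89299.
m = ceil(46.89299) = 47.

47


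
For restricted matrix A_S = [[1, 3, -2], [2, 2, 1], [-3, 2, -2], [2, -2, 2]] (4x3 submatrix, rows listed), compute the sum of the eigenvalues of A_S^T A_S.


Sum of eigenvalues of A_S^T A_S = trace(A_S^T A_S) = sum of squared column norms of A_S.
A_S^T A_S diagonal: [18, 21, 13].
trace = 18 + 21 + 13 = 52.

52


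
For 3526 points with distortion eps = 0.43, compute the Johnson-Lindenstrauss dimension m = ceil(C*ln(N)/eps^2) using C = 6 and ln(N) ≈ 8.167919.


ln(3526) ≈ 8.167919.
eps^2 = 0.43^2 = 0.1849.
C*ln(N)/eps^2 ≈ 6*8.167919/0.1849 ≈ 265.0488.
m = ceil(265.0488) = 266.

266


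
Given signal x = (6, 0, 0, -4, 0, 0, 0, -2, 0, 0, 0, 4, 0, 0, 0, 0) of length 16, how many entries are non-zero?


Non-zero positions: [0, 3, 7, 11].
Sparsity = 4.

4
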